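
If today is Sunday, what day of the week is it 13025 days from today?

13025 = 1860·7 + 5, so 13025 mod 7 = 5.
Sunday + 5 days → Friday.

Friday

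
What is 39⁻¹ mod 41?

20

41 = 1·39 + 2
39 = 19·2 + 1
2 = 2·1 + 0
Back-substituting gives 39·20 ≡ 1 (mod 41).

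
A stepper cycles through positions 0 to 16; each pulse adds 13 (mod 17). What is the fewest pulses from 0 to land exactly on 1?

13·4 = 52 = 3·17 + 1, so 13⁻¹ ≡ 4 (mod 17).

4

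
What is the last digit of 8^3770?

4

The units digit of 8^n cycles with period 4: 8, 4, 2, 6, …
3770 leaves remainder 2 on division by 4, so 8^3770 ends in 4.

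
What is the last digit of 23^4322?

Powers of 3 mod 10 repeat with period 4: 3, 9, 7, 1.
4322 mod 4 = 2, so the last digit matches 3^2 = 9.

9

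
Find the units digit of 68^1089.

The units digit of 68^n cycles with period 4: 8, 4, 2, 6, …
1089 mod 4 = 1, so the last digit matches 8^1 = 8.

8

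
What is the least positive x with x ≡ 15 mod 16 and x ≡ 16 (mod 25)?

Since 25·9 ≡ 1 (mod 16), take x = 16 + 25·((15−16)·9 mod 16) = 16 + 25·7 = 191.
Check: 191 mod 16 = 15, 191 mod 25 = 16.

191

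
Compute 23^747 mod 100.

47

By repeated squaring mod 100: 23^1≡23, 23^2≡29, 23^4≡41, 23^8≡81, 23^16≡61, 23^32≡21, 23^64≡41, 23^128≡81, 23^256≡61, 23^512≡21.
747 = 1 + 2 + 8 + 32 + 64 + 128 + 512, so 23^747 ≡ 23·29·81·21·41·81·21 ≡ 47 (mod 100).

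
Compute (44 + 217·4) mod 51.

217·4 = 868.
868 = 17·51 + 1, so 868 mod 51 = 1.
(44 + 1) mod 51 = 45.

45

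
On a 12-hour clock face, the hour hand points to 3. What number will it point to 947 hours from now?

947 mod 12 = 11 (since 78·12 = 936).
3 + 11 → 2 on a 12-hour dial.

2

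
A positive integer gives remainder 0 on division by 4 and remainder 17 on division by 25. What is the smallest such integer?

92

Since 25·1 ≡ 1 (mod 4), take x = 17 + 25·((0−17)·1 mod 4) = 17 + 25·3 = 92.
Check: 92 mod 4 = 0, 92 mod 25 = 17.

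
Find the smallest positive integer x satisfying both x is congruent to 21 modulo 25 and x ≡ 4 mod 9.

x ≡ 4 (mod 9) gives x ∈ {4, 13, 22, 31, 40, 49, 58, 67, …}.
The first of these with x mod 25 = 21 is 121.

121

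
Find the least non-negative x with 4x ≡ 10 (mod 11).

The inverse of 4 mod 11 is 3 (since 4·3 = 12 ≡ 1).
So x ≡ 3·10 = 30 ≡ 8 (mod 11).
Check: 4·8 = 32 = 2·11 + 10.

8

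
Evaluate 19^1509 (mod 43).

2

Square-and-reduce mod 43: 19^1≡19, 19^2≡17, 19^4≡31, 19^8≡15, 19^16≡10, 19^32≡14, 19^64≡24, 19^128≡17, 19^256≡31, 19^512≡15, 19^1024≡10.
Since 1509 = 1 + 4 + 32 + 64 + 128 + 256 + 1024 in binary, 19^1509 ≡ 19·31·14·24·17·31·10 ≡ 2 (mod 43).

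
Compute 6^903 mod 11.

By repeated squaring mod 11: 6^1≡6, 6^2≡3, 6^4≡9, 6^8≡4, 6^16≡5, 6^32≡3, 6^64≡9, 6^128≡4, 6^256≡5, 6^512≡3.
Since 903 = 1 + 2 + 4 + 128 + 256 + 512 in binary, 6^903 ≡ 6·3·9·4·5·3 ≡ 7 (mod 11).

7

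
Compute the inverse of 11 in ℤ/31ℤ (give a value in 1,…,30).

31 = 2·11 + 9
11 = 1·9 + 2
9 = 4·2 + 1
2 = 2·1 + 0
Back-substituting gives 11·17 ≡ 1 (mod 31).

17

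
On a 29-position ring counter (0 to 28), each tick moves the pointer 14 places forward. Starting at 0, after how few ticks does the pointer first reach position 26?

6

The inverse of 14 mod 29 is 27 (since 14·27 = 378 ≡ 1).
So x ≡ 27·26 = 702 ≡ 6 (mod 29).
Check: 14·6 = 84 = 2·29 + 26.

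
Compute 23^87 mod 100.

47

Successive squares of 23 mod 100: 23^1≡23, 23^2≡29, 23^4≡41, 23^8≡81, 23^16≡61, 23^32≡21, 23^64≡41.
Since 87 = 1 + 2 + 4 + 16 + 64 in binary, 23^87 ≡ 23·29·41·61·41 ≡ 47 (mod 100).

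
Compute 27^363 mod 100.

83

By repeated squaring mod 100: 27^1≡27, 27^2≡29, 27^4≡41, 27^8≡81, 27^16≡61, 27^32≡21, 27^64≡41, 27^128≡81, 27^256≡61.
363 = 1 + 2 + 8 + 32 + 64 + 256, so 27^363 ≡ 27·29·81·21·41·61 ≡ 83 (mod 100).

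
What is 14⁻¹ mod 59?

14·38 = 532 = 9·59 + 1, so 14⁻¹ ≡ 38 (mod 59).

38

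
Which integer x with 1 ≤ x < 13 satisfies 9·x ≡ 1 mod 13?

9·3 = 27 = 2·13 + 1, so 9⁻¹ ≡ 3 (mod 13).

3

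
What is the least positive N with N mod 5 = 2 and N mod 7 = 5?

Since 7·3 ≡ 1 (mod 5), take x = 5 + 7·((2−5)·3 mod 5) = 5 + 7·1 = 12.
Check: 12 mod 5 = 2, 12 mod 7 = 5.

12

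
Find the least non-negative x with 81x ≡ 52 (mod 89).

81⁻¹ ≡ 11 (mod 89) because 81·11 = 891 = 10·89 + 1.
Multiplying both sides by 11: x ≡ 11·52 = 572 ≡ 38 (mod 89).
Check: 81·38 = 3078 = 34·89 + 52.

38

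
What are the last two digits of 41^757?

81

Square-and-reduce mod 100: 41^1≡41, 41^2≡81, 41^4≡61, 41^8≡21, 41^16≡41, 41^32≡81, 41^64≡61, 41^128≡21, 41^256≡41, 41^512≡81.
757 = 1 + 4 + 16 + 32 + 64 + 128 + 512, so 41^757 ≡ 41·61·41·81·61·21·81 ≡ 81 (mod 100).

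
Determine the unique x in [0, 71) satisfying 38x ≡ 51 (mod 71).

38⁻¹ ≡ 43 (mod 71) because 38·43 = 1634 = 23·71 + 1.
So x ≡ 43·51 = 2193 ≡ 63 (mod 71).
Check: 38·63 = 2394 = 33·71 + 51.

63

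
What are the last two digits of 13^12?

By repeated squaring mod 100: 13^1≡13, 13^2≡69, 13^4≡61, 13^8≡21.
12 = 4 + 8, so 13^12 ≡ 61·21 ≡ 81 (mod 100).

81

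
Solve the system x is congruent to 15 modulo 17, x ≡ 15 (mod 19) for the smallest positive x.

15

x ≡ 15 (mod 17) gives x ∈ {15}.
The first of these with x mod 19 = 15 is 15.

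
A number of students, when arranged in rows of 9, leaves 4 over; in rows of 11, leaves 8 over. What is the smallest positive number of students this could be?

x ≡ 4 (mod 9) gives x ∈ {4, 13, 22, 31, 40, 49, 58, 67, …}.
The first of these with x mod 11 = 8 is 85.

85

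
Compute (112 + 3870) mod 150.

Dividing 3870 by 150 gives quotient 25 and remainder 120.
(112 + 120) mod 150 = 82.

82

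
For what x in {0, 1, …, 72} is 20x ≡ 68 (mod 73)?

The inverse of 20 mod 73 is 11 (since 20·11 = 220 ≡ 1).
Multiplying both sides by 11: x ≡ 11·68 = 748 ≡ 18 (mod 73).

18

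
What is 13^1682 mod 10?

Last digits of 3^n: 3, 9, 7, 1 (period 4).
1682 leaves remainder 2 on division by 4, so 13^1682 ends in 9.

9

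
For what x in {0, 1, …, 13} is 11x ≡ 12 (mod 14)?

The inverse of 11 mod 14 is 9 (since 11·9 = 99 ≡ 1).
Multiplying both sides by 9: x ≡ 9·12 = 108 ≡ 10 (mod 14).
Check: 11·10 = 110 = 7·14 + 12.

10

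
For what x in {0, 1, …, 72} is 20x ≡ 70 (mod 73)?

20⁻¹ ≡ 11 (mod 73) because 20·11 = 220 = 3·73 + 1.
So x ≡ 11·70 = 770 ≡ 40 (mod 73).
Check: 20·40 = 800 = 10·73 + 70.

40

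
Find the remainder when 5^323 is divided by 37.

15

By repeated squaring mod 37: 5^1≡5, 5^2≡25, 5^4≡33, 5^8≡16, 5^16≡34, 5^32≡9, 5^64≡7, 5^128≡12, 5^256≡33.
Since 323 = 1 + 2 + 64 + 256 in binary, 5^323 ≡ 5·25·7·33 ≡ 15 (mod 37).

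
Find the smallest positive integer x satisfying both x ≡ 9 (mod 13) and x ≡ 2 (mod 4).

22

x ≡ 2 (mod 4) gives x ∈ {2, 6, 10, 14, 18, 22}.
The first of these with x mod 13 = 9 is 22.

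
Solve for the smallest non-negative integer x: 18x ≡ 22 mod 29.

18⁻¹ ≡ 21 (mod 29) because 18·21 = 378 = 13·29 + 1.
Multiplying both sides by 21: x ≡ 21·22 = 462 ≡ 27 (mod 29).
Check: 18·27 = 486 = 16·29 + 22.

27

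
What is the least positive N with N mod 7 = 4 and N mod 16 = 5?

Since 16·4 ≡ 1 (mod 7), take x = 5 + 16·((4−5)·4 mod 7) = 5 + 16·3 = 53.
Check: 53 mod 7 = 4, 53 mod 16 = 5.

53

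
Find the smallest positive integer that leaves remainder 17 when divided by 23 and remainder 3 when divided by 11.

201

Since 11·21 ≡ 1 (mod 23), take x = 3 + 11·((17−3)·21 mod 23) = 3 + 11·18 = 201.
Check: 201 mod 23 = 17, 201 mod 11 = 3.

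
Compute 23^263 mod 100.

Successive squares of 23 mod 100: 23^1≡23, 23^2≡29, 23^4≡41, 23^8≡81, 23^16≡61, 23^32≡21, 23^64≡41, 23^128≡81, 23^256≡61.
Since 263 = 1 + 2 + 4 + 256 in binary, 23^263 ≡ 23·29·41·61 ≡ 67 (mod 100).

67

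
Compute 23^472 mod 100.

21

Successive squares of 23 mod 100: 23^1≡23, 23^2≡29, 23^4≡41, 23^8≡81, 23^16≡61, 23^32≡21, 23^64≡41, 23^128≡81, 23^256≡61.
Since 472 = 8 + 16 + 64 + 128 + 256 in binary, 23^472 ≡ 81·61·41·81·61 ≡ 21 (mod 100).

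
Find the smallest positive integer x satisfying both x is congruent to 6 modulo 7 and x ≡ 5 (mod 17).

x ≡ 6 (mod 7) gives x ∈ {6, 13, 20, 27, 34, 41, 48, 55, …}.
The first of these with x mod 17 = 5 is 90.

90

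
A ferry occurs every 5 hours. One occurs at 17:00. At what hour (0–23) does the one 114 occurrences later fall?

114·5 = 570.
570 = 23·24 + 18, so 570 mod 24 = 18.
(17 + 18) mod 24 = 11.

11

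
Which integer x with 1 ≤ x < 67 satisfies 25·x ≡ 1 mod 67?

59

25·59 = 1475 = 22·67 + 1, so 25⁻¹ ≡ 59 (mod 67).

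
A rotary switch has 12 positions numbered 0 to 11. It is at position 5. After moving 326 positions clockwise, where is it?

7

326 = 27·12 + 2, so 326 mod 12 = 2.
(5 + 2) mod 12 = 7.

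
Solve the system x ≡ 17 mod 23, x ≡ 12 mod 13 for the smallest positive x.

155

x ≡ 12 (mod 13) gives x ∈ {12, 25, 38, 51, 64, 77, 90, 103, …}.
The first of these with x mod 23 = 17 is 155.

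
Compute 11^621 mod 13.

8

Successive squares of 11 mod 13: 11^1≡11, 11^2≡4, 11^4≡3, 11^8≡9, 11^16≡3, 11^32≡9, 11^64≡3, 11^128≡9, 11^256≡3, 11^512≡9.
621 = 1 + 4 + 8 + 32 + 64 + 512, so 11^621 ≡ 11·3·9·9·3·9 ≡ 8 (mod 13).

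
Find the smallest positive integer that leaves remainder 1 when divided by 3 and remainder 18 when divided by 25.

43

x ≡ 1 (mod 3) gives x ∈ {1, 4, 7, 10, 13, 16, 19, 22, …}.
The first of these with x mod 25 = 18 is 43.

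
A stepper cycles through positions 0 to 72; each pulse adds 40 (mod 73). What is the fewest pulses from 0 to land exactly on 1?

42

73 = 1·40 + 33
40 = 1·33 + 7
33 = 4·7 + 5
7 = 1·5 + 2
5 = 2·2 + 1
2 = 2·1 + 0
Back-substituting gives 40·42 ≡ 1 (mod 73).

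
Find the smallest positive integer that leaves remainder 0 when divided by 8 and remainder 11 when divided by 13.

x ≡ 0 (mod 8) gives x ∈ {0, 8, 16, 24}.
The first of these with x mod 13 = 11 is 24.

24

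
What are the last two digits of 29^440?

Square-and-reduce mod 100: 29^1≡29, 29^2≡41, 29^4≡81, 29^8≡61, 29^16≡21, 29^32≡41, 29^64≡81, 29^128≡61, 29^256≡21.
Since 440 = 8 + 16 + 32 + 128 + 256 in binary, 29^440 ≡ 61·21·41·61·21 ≡ 1 (mod 100).

01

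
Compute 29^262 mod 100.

41

Square-and-reduce mod 100: 29^1≡29, 29^2≡41, 29^4≡81, 29^8≡61, 29^16≡21, 29^32≡41, 29^64≡81, 29^128≡61, 29^256≡21.
262 = 2 + 4 + 256, so 29^262 ≡ 41·81·21 ≡ 41 (mod 100).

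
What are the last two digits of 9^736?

By repeated squaring mod 100: 9^1≡9, 9^2≡81, 9^4≡61, 9^8≡21, 9^16≡41, 9^32≡81, 9^64≡61, 9^128≡21, 9^256≡41, 9^512≡81.
736 = 32 + 64 + 128 + 512, so 9^736 ≡ 81·61·21·81 ≡ 41 (mod 100).

41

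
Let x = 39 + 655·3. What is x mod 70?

44

655·3 = 1965.
1965 = 28·70 + 5, so 1965 mod 70 = 5.
(39 + 5) mod 70 = 44.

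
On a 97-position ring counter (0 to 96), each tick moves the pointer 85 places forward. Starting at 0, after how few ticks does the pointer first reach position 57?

The inverse of 85 mod 97 is 8 (since 85·8 = 680 ≡ 1).
So x ≡ 8·57 = 456 ≡ 68 (mod 97).
Check: 85·68 = 5780 = 59·97 + 57.

68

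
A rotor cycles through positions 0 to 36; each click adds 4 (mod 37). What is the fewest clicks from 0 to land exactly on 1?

28

37 = 9·4 + 1
4 = 4·1 + 0
Back-substituting gives 4·28 ≡ 1 (mod 37).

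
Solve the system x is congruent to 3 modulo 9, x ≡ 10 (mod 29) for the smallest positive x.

Since 29·5 ≡ 1 (mod 9), take x = 10 + 29·((3−10)·5 mod 9) = 10 + 29·1 = 39.
Check: 39 mod 9 = 3, 39 mod 29 = 10.

39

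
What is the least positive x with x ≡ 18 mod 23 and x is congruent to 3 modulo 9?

x ≡ 3 (mod 9) gives x ∈ {3, 12, 21, 30, 39, 48, 57, 66, …}.
The first of these with x mod 23 = 18 is 156.

156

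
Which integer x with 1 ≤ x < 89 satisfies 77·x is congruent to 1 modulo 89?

77·37 = 2849 = 32·89 + 1, so 77⁻¹ ≡ 37 (mod 89).

37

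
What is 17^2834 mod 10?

Powers of 7 mod 10 repeat with period 4: 7, 9, 3, 1.
2834 mod 4 = 2, so the last digit matches 7^2 = 9.

9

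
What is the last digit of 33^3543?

7

The units digit of 33^n cycles with period 4: 3, 9, 7, 1, …
3543 leaves remainder 3 on division by 4, so 33^3543 ends in 7.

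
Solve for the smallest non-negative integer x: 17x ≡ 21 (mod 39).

17⁻¹ ≡ 23 (mod 39) because 17·23 = 391 = 10·39 + 1.
Multiplying both sides by 23: x ≡ 23·21 = 483 ≡ 15 (mod 39).
Check: 17·15 = 255 = 6·39 + 21.

15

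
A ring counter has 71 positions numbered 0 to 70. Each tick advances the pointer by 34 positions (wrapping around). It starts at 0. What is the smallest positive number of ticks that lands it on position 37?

34⁻¹ ≡ 23 (mod 71) because 34·23 = 782 = 11·71 + 1.
Multiplying both sides by 23: x ≡ 23·37 = 851 ≡ 70 (mod 71).

70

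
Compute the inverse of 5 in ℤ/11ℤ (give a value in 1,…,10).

9

5·9 = 45 = 4·11 + 1, so 5⁻¹ ≡ 9 (mod 11).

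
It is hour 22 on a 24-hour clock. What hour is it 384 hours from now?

384 − 16·24 = 0, so 384 ≡ 0 (mod 24).
(22 + 0) mod 24 = 22.

22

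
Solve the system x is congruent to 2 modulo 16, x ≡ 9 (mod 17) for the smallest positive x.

162

Since 17·1 ≡ 1 (mod 16), take x = 9 + 17·((2−9)·1 mod 16) = 9 + 17·9 = 162.
Check: 162 mod 16 = 2, 162 mod 17 = 9.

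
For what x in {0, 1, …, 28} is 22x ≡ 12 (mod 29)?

22⁻¹ ≡ 4 (mod 29) because 22·4 = 88 = 3·29 + 1.
Multiplying both sides by 4: x ≡ 4·12 = 48 ≡ 19 (mod 29).

19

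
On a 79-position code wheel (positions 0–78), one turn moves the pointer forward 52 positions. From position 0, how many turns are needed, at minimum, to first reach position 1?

38

52·38 = 1976 = 25·79 + 1, so 52⁻¹ ≡ 38 (mod 79).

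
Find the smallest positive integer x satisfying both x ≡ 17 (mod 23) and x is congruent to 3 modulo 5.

63

x ≡ 3 (mod 5) gives x ∈ {3, 8, 13, 18, 23, 28, 33, 38, …}.
The first of these with x mod 23 = 17 is 63.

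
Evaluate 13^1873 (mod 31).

Square-and-reduce mod 31: 13^1≡13, 13^2≡14, 13^4≡10, 13^8≡7, 13^16≡18, 13^32≡14, 13^64≡10, 13^128≡7, 13^256≡18, 13^512≡14, 13^1024≡10.
Since 1873 = 1 + 16 + 64 + 256 + 512 + 1024 in binary, 13^1873 ≡ 13·18·10·18·14·10 ≡ 11 (mod 31).

11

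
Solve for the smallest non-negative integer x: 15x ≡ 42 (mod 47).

31

The inverse of 15 mod 47 is 22 (since 15·22 = 330 ≡ 1).
Multiplying both sides by 22: x ≡ 22·42 = 924 ≡ 31 (mod 47).
Check: 15·31 = 465 = 9·47 + 42.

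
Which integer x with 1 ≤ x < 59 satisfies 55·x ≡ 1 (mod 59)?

55·44 = 2420 = 41·59 + 1, so 55⁻¹ ≡ 44 (mod 59).

44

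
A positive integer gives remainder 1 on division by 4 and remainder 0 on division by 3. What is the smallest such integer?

Since 3·3 ≡ 1 (mod 4), take x = 0 + 3·((1−0)·3 mod 4) = 0 + 3·3 = 9.
Check: 9 mod 4 = 1, 9 mod 3 = 0.

9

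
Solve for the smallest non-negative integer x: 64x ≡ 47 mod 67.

64⁻¹ ≡ 22 (mod 67) because 64·22 = 1408 = 21·67 + 1.
Multiplying both sides by 22: x ≡ 22·47 = 1034 ≡ 29 (mod 67).

29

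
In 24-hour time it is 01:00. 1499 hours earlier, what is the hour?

1499 mod 24 = 11 (since 62·24 = 1488).
(1 − 11) mod 24 = 14.

14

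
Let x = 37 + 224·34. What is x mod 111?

105

224·34 = 7616.
7616 = 68·111 + 68, so 7616 mod 111 = 68.
(37 + 68) mod 111 = 105.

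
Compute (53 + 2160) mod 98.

2160 mod 98 = 4 (since 22·98 = 2156).
(53 + 4) mod 98 = 57.

57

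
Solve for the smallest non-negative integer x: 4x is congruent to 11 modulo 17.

The inverse of 4 mod 17 is 13 (since 4·13 = 52 ≡ 1).
So x ≡ 13·11 = 143 ≡ 7 (mod 17).

7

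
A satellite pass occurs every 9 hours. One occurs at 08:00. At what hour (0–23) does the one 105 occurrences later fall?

17

105·9 = 945.
Dividing 945 by 24 gives quotient 39 and remainder 9.
(8 + 9) mod 24 = 17.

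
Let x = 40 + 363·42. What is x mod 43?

363·42 = 15246.
15246 − 354·43 = 24, so 15246 ≡ 24 (mod 43).
(40 + 24) mod 43 = 21.

21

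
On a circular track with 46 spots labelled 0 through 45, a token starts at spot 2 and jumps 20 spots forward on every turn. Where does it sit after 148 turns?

18

148·20 = 2960.
2960 − 64·46 = 16, so 2960 ≡ 16 (mod 46).
(2 + 16) mod 46 = 18.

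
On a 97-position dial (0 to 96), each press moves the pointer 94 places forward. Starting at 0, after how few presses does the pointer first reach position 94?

1

The inverse of 94 mod 97 is 32 (since 94·32 = 3008 ≡ 1).
Multiplying both sides by 32: x ≡ 32·94 = 3008 ≡ 1 (mod 97).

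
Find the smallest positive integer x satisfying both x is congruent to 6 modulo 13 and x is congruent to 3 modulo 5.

58

Since 5·8 ≡ 1 (mod 13), take x = 3 + 5·((6−3)·8 mod 13) = 3 + 5·11 = 58.
Check: 58 mod 13 = 6, 58 mod 5 = 3.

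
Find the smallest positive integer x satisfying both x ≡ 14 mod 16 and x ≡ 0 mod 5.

x ≡ 0 (mod 5) gives x ∈ {0, 5, 10, 15, 20, 25, 30}.
The first of these with x mod 16 = 14 is 30.

30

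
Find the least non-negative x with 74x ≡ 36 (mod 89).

51

The inverse of 74 mod 89 is 83 (since 74·83 = 6142 ≡ 1).
So x ≡ 83·36 = 2988 ≡ 51 (mod 89).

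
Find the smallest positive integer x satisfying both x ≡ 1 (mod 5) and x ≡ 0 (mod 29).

116

x ≡ 1 (mod 5) gives x ∈ {1, 6, 11, 16, 21, 26, 31, 36, …}.
The first of these with x mod 29 = 0 is 116.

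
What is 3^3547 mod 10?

The units digit of 3^n cycles with period 4: 3, 9, 7, 1, …
3547 leaves remainder 3 on division by 4, so 3^3547 ends in 7.

7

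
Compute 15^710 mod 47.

21

Successive squares of 15 mod 47: 15^1≡15, 15^2≡37, 15^4≡6, 15^8≡36, 15^16≡27, 15^32≡24, 15^64≡12, 15^128≡3, 15^256≡9, 15^512≡34.
Since 710 = 2 + 4 + 64 + 128 + 512 in binary, 15^710 ≡ 37·6·12·3·34 ≡ 21 (mod 47).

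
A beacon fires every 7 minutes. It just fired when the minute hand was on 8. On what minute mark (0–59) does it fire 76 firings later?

76·7 = 532.
Dividing 532 by 60 gives quotient 8 and remainder 52.
(8 + 52) mod 60 = 0.

0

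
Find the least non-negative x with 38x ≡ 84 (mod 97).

89

38⁻¹ ≡ 23 (mod 97) because 38·23 = 874 = 9·97 + 1.
So x ≡ 23·84 = 1932 ≡ 89 (mod 97).
Check: 38·89 = 3382 = 34·97 + 84.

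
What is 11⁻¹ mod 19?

7

11·7 = 77 = 4·19 + 1, so 11⁻¹ ≡ 7 (mod 19).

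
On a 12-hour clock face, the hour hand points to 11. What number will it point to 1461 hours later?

8

Dividing 1461 by 12 gives quotient 121 and remainder 9.
11 + 9 → 8 on a 12-hour dial.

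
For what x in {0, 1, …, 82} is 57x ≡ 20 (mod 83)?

12

57⁻¹ ≡ 67 (mod 83) because 57·67 = 3819 = 46·83 + 1.
Multiplying both sides by 67: x ≡ 67·20 = 1340 ≡ 12 (mod 83).
Check: 57·12 = 684 = 8·83 + 20.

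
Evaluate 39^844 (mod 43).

41

By repeated squaring mod 43: 39^1≡39, 39^2≡16, 39^4≡41, 39^8≡4, 39^16≡16, 39^32≡41, 39^64≡4, 39^128≡16, 39^256≡41, 39^512≡4.
Since 844 = 4 + 8 + 64 + 256 + 512 in binary, 39^844 ≡ 41·4·4·41·4 ≡ 41 (mod 43).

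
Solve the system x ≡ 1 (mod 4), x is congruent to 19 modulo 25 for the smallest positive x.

69

x ≡ 1 (mod 4) gives x ∈ {1, 5, 9, 13, 17, 21, 25, 29, …}.
The first of these with x mod 25 = 19 is 69.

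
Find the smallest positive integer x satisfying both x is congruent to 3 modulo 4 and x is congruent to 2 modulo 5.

7

x ≡ 3 (mod 4) gives x ∈ {3, 7}.
The first of these with x mod 5 = 2 is 7.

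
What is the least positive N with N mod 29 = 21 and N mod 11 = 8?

195

x ≡ 8 (mod 11) gives x ∈ {8, 19, 30, 41, 52, 63, 74, 85, …}.
The first of these with x mod 29 = 21 is 195.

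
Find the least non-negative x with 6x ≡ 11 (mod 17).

16

The inverse of 6 mod 17 is 3 (since 6·3 = 18 ≡ 1).
So x ≡ 3·11 = 33 ≡ 16 (mod 17).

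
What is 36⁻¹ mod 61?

61 = 1·36 + 25
36 = 1·25 + 11
25 = 2·11 + 3
11 = 3·3 + 2
3 = 1·2 + 1
2 = 2·1 + 0
Back-substituting gives 36·39 ≡ 1 (mod 61).

39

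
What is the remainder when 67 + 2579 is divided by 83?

2579 mod 83 = 6 (since 31·83 = 2573).
(67 + 6) mod 83 = 73.

73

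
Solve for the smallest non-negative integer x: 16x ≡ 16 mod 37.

The inverse of 16 mod 37 is 7 (since 16·7 = 112 ≡ 1).
Multiplying both sides by 7: x ≡ 7·16 = 112 ≡ 1 (mod 37).

1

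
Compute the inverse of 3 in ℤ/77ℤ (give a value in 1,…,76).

77 = 25·3 + 2
3 = 1·2 + 1
2 = 2·1 + 0
Back-substituting gives 3·26 ≡ 1 (mod 77).

26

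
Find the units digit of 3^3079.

Last digits of 3^n: 3, 9, 7, 1 (period 4).
3079 leaves remainder 3 on division by 4, so 3^3079 ends in 7.

7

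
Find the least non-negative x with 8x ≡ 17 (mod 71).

11

8⁻¹ ≡ 9 (mod 71) because 8·9 = 72 = 1·71 + 1.
Multiplying both sides by 9: x ≡ 9·17 = 153 ≡ 11 (mod 71).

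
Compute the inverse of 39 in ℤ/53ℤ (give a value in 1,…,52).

34

39·34 = 1326 = 25·53 + 1, so 39⁻¹ ≡ 34 (mod 53).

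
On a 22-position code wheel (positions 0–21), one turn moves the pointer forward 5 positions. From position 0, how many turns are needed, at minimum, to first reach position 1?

9

22 = 4·5 + 2
5 = 2·2 + 1
2 = 2·1 + 0
Back-substituting gives 5·9 ≡ 1 (mod 22).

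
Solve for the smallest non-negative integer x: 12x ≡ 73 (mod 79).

12⁻¹ ≡ 33 (mod 79) because 12·33 = 396 = 5·79 + 1.
So x ≡ 33·73 = 2409 ≡ 39 (mod 79).

39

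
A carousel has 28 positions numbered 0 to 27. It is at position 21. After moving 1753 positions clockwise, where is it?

1753 mod 28 = 17 (since 62·28 = 1736).
(21 + 17) mod 28 = 10.

10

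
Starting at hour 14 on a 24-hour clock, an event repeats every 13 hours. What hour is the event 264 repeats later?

14

264·13 = 3432.
3432 = 143·24 + 0, so 3432 mod 24 = 0.
(14 + 0) mod 24 = 14.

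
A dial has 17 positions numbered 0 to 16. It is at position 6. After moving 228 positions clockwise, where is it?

13

228 = 13·17 + 7, so 228 mod 17 = 7.
(6 + 7) mod 17 = 13.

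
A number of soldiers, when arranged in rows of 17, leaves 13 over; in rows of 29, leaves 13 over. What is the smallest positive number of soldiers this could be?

13

x ≡ 13 (mod 17) gives x ∈ {13}.
The first of these with x mod 29 = 13 is 13.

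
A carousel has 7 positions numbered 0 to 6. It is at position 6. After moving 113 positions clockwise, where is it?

113 mod 7 = 1 (since 16·7 = 112).
(6 + 1) mod 7 = 0.

0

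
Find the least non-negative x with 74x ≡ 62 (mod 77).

The inverse of 74 mod 77 is 51 (since 74·51 = 3774 ≡ 1).
Multiplying both sides by 51: x ≡ 51·62 = 3162 ≡ 5 (mod 77).
Check: 74·5 = 370 = 4·77 + 62.

5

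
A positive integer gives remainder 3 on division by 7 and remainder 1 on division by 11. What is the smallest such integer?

Since 11·2 ≡ 1 (mod 7), take x = 1 + 11·((3−1)·2 mod 7) = 1 + 11·4 = 45.
Check: 45 mod 7 = 3, 45 mod 11 = 1.

45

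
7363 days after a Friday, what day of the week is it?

Thursday

7363 = 1051·7 + 6, so 7363 mod 7 = 6.
Friday + 6 days → Thursday.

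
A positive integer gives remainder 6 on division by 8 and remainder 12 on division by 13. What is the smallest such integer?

38

Since 13·5 ≡ 1 (mod 8), take x = 12 + 13·((6−12)·5 mod 8) = 12 + 13·2 = 38.
Check: 38 mod 8 = 6, 38 mod 13 = 12.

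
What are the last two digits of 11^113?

31

By repeated squaring mod 100: 11^1≡11, 11^2≡21, 11^4≡41, 11^8≡81, 11^16≡61, 11^32≡21, 11^64≡41.
Since 113 = 1 + 16 + 32 + 64 in binary, 11^113 ≡ 11·61·21·41 ≡ 31 (mod 100).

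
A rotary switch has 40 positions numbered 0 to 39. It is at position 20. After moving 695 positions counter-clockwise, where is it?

Dividing 695 by 40 gives quotient 17 and remainder 15.
(20 − 15) mod 40 = 5.

5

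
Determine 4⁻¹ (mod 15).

4

15 = 3·4 + 3
4 = 1·3 + 1
3 = 3·1 + 0
Back-substituting gives 4·4 ≡ 1 (mod 15).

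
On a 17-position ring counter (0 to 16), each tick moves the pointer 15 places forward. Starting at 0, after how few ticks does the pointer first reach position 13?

The inverse of 15 mod 17 is 8 (since 15·8 = 120 ≡ 1).
So x ≡ 8·13 = 104 ≡ 2 (mod 17).
Check: 15·2 = 30 = 1·17 + 13.

2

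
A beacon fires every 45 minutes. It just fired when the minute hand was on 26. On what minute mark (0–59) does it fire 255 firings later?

255·45 = 11475.
11475 − 191·60 = 15, so 11475 ≡ 15 (mod 60).
(26 + 15) mod 60 = 41.

41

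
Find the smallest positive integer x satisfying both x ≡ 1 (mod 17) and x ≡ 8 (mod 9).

x ≡ 8 (mod 9) gives x ∈ {8, 17, 26, 35}.
The first of these with x mod 17 = 1 is 35.

35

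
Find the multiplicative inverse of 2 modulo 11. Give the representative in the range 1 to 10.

6

2·6 = 12 = 1·11 + 1, so 2⁻¹ ≡ 6 (mod 11).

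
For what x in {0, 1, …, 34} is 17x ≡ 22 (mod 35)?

26

The inverse of 17 mod 35 is 33 (since 17·33 = 561 ≡ 1).
Multiplying both sides by 33: x ≡ 33·22 = 726 ≡ 26 (mod 35).
Check: 17·26 = 442 = 12·35 + 22.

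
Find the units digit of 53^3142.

9

Powers of 3 mod 10 repeat with period 4: 3, 9, 7, 1.
3142 leaves remainder 2 on division by 4, so 53^3142 ends in 9.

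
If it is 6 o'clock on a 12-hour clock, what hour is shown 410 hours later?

8

410 = 34·12 + 2, so 410 mod 12 = 2.
6 + 2 → 8 on a 12-hour dial.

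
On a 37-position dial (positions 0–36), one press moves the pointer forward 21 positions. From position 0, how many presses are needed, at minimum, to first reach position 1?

30

21·30 = 630 = 17·37 + 1, so 21⁻¹ ≡ 30 (mod 37).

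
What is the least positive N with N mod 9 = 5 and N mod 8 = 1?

Since 8·8 ≡ 1 (mod 9), take x = 1 + 8·((5−1)·8 mod 9) = 1 + 8·5 = 41.
Check: 41 mod 9 = 5, 41 mod 8 = 1.

41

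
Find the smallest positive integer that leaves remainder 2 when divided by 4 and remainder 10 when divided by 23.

x ≡ 2 (mod 4) gives x ∈ {2, 6, 10}.
The first of these with x mod 23 = 10 is 10.

10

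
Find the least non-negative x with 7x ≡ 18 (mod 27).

18

The inverse of 7 mod 27 is 4 (since 7·4 = 28 ≡ 1).
So x ≡ 4·18 = 72 ≡ 18 (mod 27).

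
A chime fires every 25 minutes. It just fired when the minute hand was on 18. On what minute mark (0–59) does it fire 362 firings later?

362·25 = 9050.
Dividing 9050 by 60 gives quotient 150 and remainder 50.
(18 + 50) mod 60 = 8.

8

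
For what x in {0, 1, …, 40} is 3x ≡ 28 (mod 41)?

3⁻¹ ≡ 14 (mod 41) because 3·14 = 42 = 1·41 + 1.
So x ≡ 14·28 = 392 ≡ 23 (mod 41).

23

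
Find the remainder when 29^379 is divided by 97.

By repeated squaring mod 97: 29^1≡29, 29^2≡65, 29^4≡54, 29^8≡6, 29^16≡36, 29^32≡35, 29^64≡61, 29^128≡35, 29^256≡61.
Since 379 = 1 + 2 + 8 + 16 + 32 + 64 + 256 in binary, 29^379 ≡ 29·65·6·36·35·61·61 ≡ 7 (mod 97).

7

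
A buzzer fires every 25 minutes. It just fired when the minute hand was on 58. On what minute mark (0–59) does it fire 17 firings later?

3

17·25 = 425.
425 − 7·60 = 5, so 425 ≡ 5 (mod 60).
(58 + 5) mod 60 = 3.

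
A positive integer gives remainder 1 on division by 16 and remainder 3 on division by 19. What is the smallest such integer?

193

x ≡ 1 (mod 16) gives x ∈ {1, 17, 33, 49, 65, 81, 97, 113, …}.
The first of these with x mod 19 = 3 is 193.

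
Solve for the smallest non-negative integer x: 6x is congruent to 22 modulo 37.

6⁻¹ ≡ 31 (mod 37) because 6·31 = 186 = 5·37 + 1.
So x ≡ 31·22 = 682 ≡ 16 (mod 37).

16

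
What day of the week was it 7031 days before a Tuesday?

Saturday

7031 − 1004·7 = 3, so 7031 ≡ 3 (mod 7).
Tuesday − 3 days → Saturday.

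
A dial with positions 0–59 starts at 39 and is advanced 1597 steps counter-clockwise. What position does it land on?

Dividing 1597 by 60 gives quotient 26 and remainder 37.
(39 − 37) mod 60 = 2.

2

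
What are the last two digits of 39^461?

39

By repeated squaring mod 100: 39^1≡39, 39^2≡21, 39^4≡41, 39^8≡81, 39^16≡61, 39^32≡21, 39^64≡41, 39^128≡81, 39^256≡61.
Since 461 = 1 + 4 + 8 + 64 + 128 + 256 in binary, 39^461 ≡ 39·41·81·41·81·61 ≡ 39 (mod 100).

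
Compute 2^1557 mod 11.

7

Successive squares of 2 mod 11: 2^1≡2, 2^2≡4, 2^4≡5, 2^8≡3, 2^16≡9, 2^32≡4, 2^64≡5, 2^128≡3, 2^256≡9, 2^512≡4, 2^1024≡5.
1557 = 1 + 4 + 16 + 512 + 1024, so 2^1557 ≡ 2·5·9·4·5 ≡ 7 (mod 11).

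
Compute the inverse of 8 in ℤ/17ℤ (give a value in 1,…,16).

15

8·15 = 120 = 7·17 + 1, so 8⁻¹ ≡ 15 (mod 17).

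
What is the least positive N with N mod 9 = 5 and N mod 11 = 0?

77

Since 11·5 ≡ 1 (mod 9), take x = 0 + 11·((5−0)·5 mod 9) = 0 + 11·7 = 77.
Check: 77 mod 9 = 5, 77 mod 11 = 0.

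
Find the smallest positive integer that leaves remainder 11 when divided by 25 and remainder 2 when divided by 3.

11

x ≡ 2 (mod 3) gives x ∈ {2, 5, 8, 11}.
The first of these with x mod 25 = 11 is 11.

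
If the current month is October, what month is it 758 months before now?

Dividing 758 by 12 gives quotient 63 and remainder 2.
October − 2 months → August.

August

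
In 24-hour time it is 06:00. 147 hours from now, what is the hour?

Dividing 147 by 24 gives quotient 6 and remainder 3.
(6 + 3) mod 24 = 9.

9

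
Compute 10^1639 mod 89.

Successive squares of 10 mod 89: 10^1≡10, 10^2≡11, 10^4≡32, 10^8≡45, 10^16≡67, 10^32≡39, 10^64≡8, 10^128≡64, 10^256≡2, 10^512≡4, 10^1024≡16.
1639 = 1 + 2 + 4 + 32 + 64 + 512 + 1024, so 10^1639 ≡ 10·11·32·39·8·4·16 ≡ 55 (mod 89).

55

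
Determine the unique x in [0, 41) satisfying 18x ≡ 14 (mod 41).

The inverse of 18 mod 41 is 16 (since 18·16 = 288 ≡ 1).
Multiplying both sides by 16: x ≡ 16·14 = 224 ≡ 19 (mod 41).
Check: 18·19 = 342 = 8·41 + 14.

19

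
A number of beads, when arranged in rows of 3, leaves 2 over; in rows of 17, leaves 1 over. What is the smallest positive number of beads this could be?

x ≡ 2 (mod 3) gives x ∈ {2, 5, 8, 11, 14, 17, 20, 23, …}.
The first of these with x mod 17 = 1 is 35.

35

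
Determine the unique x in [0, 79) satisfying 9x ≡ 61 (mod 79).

9⁻¹ ≡ 44 (mod 79) because 9·44 = 396 = 5·79 + 1.
So x ≡ 44·61 = 2684 ≡ 77 (mod 79).

77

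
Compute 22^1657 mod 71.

55

Square-and-reduce mod 71: 22^1≡22, 22^2≡58, 22^4≡27, 22^8≡19, 22^16≡6, 22^32≡36, 22^64≡18, 22^128≡40, 22^256≡38, 22^512≡24, 22^1024≡8.
Since 1657 = 1 + 8 + 16 + 32 + 64 + 512 + 1024 in binary, 22^1657 ≡ 22·19·6·36·18·24·8 ≡ 55 (mod 71).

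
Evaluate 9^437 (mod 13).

Successive squares of 9 mod 13: 9^1≡9, 9^2≡3, 9^4≡9, 9^8≡3, 9^16≡9, 9^32≡3, 9^64≡9, 9^128≡3, 9^256≡9.
437 = 1 + 4 + 16 + 32 + 128 + 256, so 9^437 ≡ 9·9·9·3·3·9 ≡ 3 (mod 13).

3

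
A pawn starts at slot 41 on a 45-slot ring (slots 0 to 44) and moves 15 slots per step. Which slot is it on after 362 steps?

362·15 = 5430.
5430 mod 45 = 30 (since 120·45 = 5400).
(41 + 30) mod 45 = 26.

26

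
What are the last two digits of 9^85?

By repeated squaring mod 100: 9^1≡9, 9^2≡81, 9^4≡61, 9^8≡21, 9^16≡41, 9^32≡81, 9^64≡61.
85 = 1 + 4 + 16 + 64, so 9^85 ≡ 9·61·41·61 ≡ 49 (mod 100).

49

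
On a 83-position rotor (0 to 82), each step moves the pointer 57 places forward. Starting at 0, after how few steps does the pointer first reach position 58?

68

The inverse of 57 mod 83 is 67 (since 57·67 = 3819 ≡ 1).
Multiplying both sides by 67: x ≡ 67·58 = 3886 ≡ 68 (mod 83).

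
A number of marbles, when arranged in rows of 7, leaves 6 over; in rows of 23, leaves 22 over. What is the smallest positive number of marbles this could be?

Since 23·4 ≡ 1 (mod 7), take x = 22 + 23·((6−22)·4 mod 7) = 22 + 23·6 = 160.
Check: 160 mod 7 = 6, 160 mod 23 = 22.

160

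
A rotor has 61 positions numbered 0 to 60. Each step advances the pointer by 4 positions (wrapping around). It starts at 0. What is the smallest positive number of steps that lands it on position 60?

4⁻¹ ≡ 46 (mod 61) because 4·46 = 184 = 3·61 + 1.
So x ≡ 46·60 = 2760 ≡ 15 (mod 61).
Check: 4·15 = 60 = 0·61 + 60.

15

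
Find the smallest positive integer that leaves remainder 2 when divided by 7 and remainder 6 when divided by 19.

Since 19·3 ≡ 1 (mod 7), take x = 6 + 19·((2−6)·3 mod 7) = 6 + 19·2 = 44.
Check: 44 mod 7 = 2, 44 mod 19 = 6.

44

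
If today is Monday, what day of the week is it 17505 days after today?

Saturday

17505 = 2500·7 + 5, so 17505 mod 7 = 5.
Monday + 5 days → Saturday.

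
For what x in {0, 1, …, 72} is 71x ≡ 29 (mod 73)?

71⁻¹ ≡ 36 (mod 73) because 71·36 = 2556 = 35·73 + 1.
Multiplying both sides by 36: x ≡ 36·29 = 1044 ≡ 22 (mod 73).

22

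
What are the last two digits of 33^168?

Successive squares of 33 mod 100: 33^1≡33, 33^2≡89, 33^4≡21, 33^8≡41, 33^16≡81, 33^32≡61, 33^64≡21, 33^128≡41.
Since 168 = 8 + 32 + 128 in binary, 33^168 ≡ 41·61·41 ≡ 41 (mod 100).

41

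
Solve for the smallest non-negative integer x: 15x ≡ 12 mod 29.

24

15⁻¹ ≡ 2 (mod 29) because 15·2 = 30 = 1·29 + 1.
Multiplying both sides by 2: x ≡ 2·12 = 24 ≡ 24 (mod 29).
Check: 15·24 = 360 = 12·29 + 12.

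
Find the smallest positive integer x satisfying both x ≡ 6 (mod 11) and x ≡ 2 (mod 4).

x ≡ 2 (mod 4) gives x ∈ {2, 6}.
The first of these with x mod 11 = 6 is 6.

6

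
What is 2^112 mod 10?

6

The units digit of 2^n cycles with period 4: 2, 4, 8, 6, …
112 leaves remainder 0 on division by 4, so 2^112 ends in 6.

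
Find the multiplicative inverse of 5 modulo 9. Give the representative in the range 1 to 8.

2

9 = 1·5 + 4
5 = 1·4 + 1
4 = 4·1 + 0
Back-substituting gives 5·2 ≡ 1 (mod 9).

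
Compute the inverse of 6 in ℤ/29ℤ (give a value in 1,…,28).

5

29 = 4·6 + 5
6 = 1·5 + 1
5 = 5·1 + 0
Back-substituting gives 6·5 ≡ 1 (mod 29).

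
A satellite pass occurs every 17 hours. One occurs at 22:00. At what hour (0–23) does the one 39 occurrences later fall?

13

39·17 = 663.
663 mod 24 = 15 (since 27·24 = 648).
(22 + 15) mod 24 = 13.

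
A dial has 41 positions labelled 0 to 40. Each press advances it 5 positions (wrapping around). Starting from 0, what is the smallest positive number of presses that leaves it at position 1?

41 = 8·5 + 1
5 = 5·1 + 0
Back-substituting gives 5·33 ≡ 1 (mod 41).

33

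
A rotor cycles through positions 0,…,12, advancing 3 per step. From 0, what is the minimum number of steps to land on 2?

5

3⁻¹ ≡ 9 (mod 13) because 3·9 = 27 = 2·13 + 1.
So x ≡ 9·2 = 18 ≡ 5 (mod 13).
Check: 3·5 = 15 = 1·13 + 2.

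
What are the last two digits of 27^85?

07

Successive squares of 27 mod 100: 27^1≡27, 27^2≡29, 27^4≡41, 27^8≡81, 27^16≡61, 27^32≡21, 27^64≡41.
Since 85 = 1 + 4 + 16 + 64 in binary, 27^85 ≡ 27·41·61·41 ≡ 7 (mod 100).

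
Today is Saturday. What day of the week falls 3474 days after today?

3474 mod 7 = 2 (since 496·7 = 3472).
Saturday + 2 days → Monday.

Monday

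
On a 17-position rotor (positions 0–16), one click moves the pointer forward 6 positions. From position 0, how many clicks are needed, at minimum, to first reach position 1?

3

6·3 = 18 = 1·17 + 1, so 6⁻¹ ≡ 3 (mod 17).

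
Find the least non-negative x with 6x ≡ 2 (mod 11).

4

6⁻¹ ≡ 2 (mod 11) because 6·2 = 12 = 1·11 + 1.
Multiplying both sides by 2: x ≡ 2·2 = 4 ≡ 4 (mod 11).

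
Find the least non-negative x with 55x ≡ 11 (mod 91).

73

The inverse of 55 mod 91 is 48 (since 55·48 = 2640 ≡ 1).
So x ≡ 48·11 = 528 ≡ 73 (mod 91).
Check: 55·73 = 4015 = 44·91 + 11.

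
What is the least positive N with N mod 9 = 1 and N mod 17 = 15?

100

Since 17·8 ≡ 1 (mod 9), take x = 15 + 17·((1−15)·8 mod 9) = 15 + 17·5 = 100.
Check: 100 mod 9 = 1, 100 mod 17 = 15.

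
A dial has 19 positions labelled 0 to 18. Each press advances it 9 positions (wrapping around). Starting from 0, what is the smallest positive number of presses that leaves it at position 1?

19 = 2·9 + 1
9 = 9·1 + 0
Back-substituting gives 9·17 ≡ 1 (mod 19).

17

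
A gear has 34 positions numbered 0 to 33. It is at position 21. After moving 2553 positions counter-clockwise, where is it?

18

Dividing 2553 by 34 gives quotient 75 and remainder 3.
(21 − 3) mod 34 = 18.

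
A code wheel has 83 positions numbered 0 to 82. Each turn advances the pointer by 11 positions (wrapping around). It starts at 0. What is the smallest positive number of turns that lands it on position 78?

The inverse of 11 mod 83 is 68 (since 11·68 = 748 ≡ 1).
Multiplying both sides by 68: x ≡ 68·78 = 5304 ≡ 75 (mod 83).
Check: 11·75 = 825 = 9·83 + 78.

75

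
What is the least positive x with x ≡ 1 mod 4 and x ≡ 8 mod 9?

Since 9·1 ≡ 1 (mod 4), take x = 8 + 9·((1−8)·1 mod 4) = 8 + 9·1 = 17.
Check: 17 mod 4 = 1, 17 mod 9 = 8.

17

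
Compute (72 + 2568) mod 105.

15

2568 − 24·105 = 48, so 2568 ≡ 48 (mod 105).
(72 + 48) mod 105 = 15.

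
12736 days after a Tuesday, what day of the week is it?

Dividing 12736 by 7 gives quotient 1819 and remainder 3.
Tuesday + 3 days → Friday.

Friday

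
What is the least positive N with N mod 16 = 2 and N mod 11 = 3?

146

x ≡ 3 (mod 11) gives x ∈ {3, 14, 25, 36, 47, 58, 69, 80, …}.
The first of these with x mod 16 = 2 is 146.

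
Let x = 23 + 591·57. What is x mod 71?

591·57 = 33687.
33687 mod 71 = 33 (since 474·71 = 33654).
(23 + 33) mod 71 = 56.

56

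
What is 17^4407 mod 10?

3

The units digit of 17^n cycles with period 4: 7, 9, 3, 1, …
4407 mod 4 = 3, so the last digit matches 7^3 = 3.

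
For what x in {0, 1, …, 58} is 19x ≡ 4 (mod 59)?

The inverse of 19 mod 59 is 28 (since 19·28 = 532 ≡ 1).
Multiplying both sides by 28: x ≡ 28·4 = 112 ≡ 53 (mod 59).
Check: 19·53 = 1007 = 17·59 + 4.

53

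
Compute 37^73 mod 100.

97

Square-and-reduce mod 100: 37^1≡37, 37^2≡69, 37^4≡61, 37^8≡21, 37^16≡41, 37^32≡81, 37^64≡61.
Since 73 = 1 + 8 + 64 in binary, 37^73 ≡ 37·21·61 ≡ 97 (mod 100).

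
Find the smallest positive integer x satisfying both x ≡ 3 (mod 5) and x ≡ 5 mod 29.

63

x ≡ 3 (mod 5) gives x ∈ {3, 8, 13, 18, 23, 28, 33, 38, …}.
The first of these with x mod 29 = 5 is 63.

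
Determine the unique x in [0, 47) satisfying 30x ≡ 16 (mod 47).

35

30⁻¹ ≡ 11 (mod 47) because 30·11 = 330 = 7·47 + 1.
So x ≡ 11·16 = 176 ≡ 35 (mod 47).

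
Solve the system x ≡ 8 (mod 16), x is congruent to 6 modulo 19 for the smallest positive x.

120

Since 19·11 ≡ 1 (mod 16), take x = 6 + 19·((8−6)·11 mod 16) = 6 + 19·6 = 120.
Check: 120 mod 16 = 8, 120 mod 19 = 6.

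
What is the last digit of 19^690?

Powers of 9 mod 10 repeat with period 2: 9, 1.
690 mod 2 = 0, so the last digit matches 9^2 = 1.

1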